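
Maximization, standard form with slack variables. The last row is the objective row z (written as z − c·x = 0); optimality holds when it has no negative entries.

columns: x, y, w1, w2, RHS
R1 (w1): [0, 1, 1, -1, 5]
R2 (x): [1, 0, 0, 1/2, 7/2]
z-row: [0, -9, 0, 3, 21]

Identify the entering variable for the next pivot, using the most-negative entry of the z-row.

Negative z-row entries: y: -9.
The most negative is -9 in column y, so y enters.

y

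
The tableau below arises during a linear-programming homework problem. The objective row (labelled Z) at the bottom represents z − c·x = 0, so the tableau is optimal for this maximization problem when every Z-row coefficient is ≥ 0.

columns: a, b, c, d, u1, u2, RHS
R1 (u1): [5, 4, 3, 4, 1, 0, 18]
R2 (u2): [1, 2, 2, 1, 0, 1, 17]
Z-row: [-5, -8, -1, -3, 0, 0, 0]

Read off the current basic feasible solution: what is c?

c is not in the basis, so in the current basic feasible solution c = 0.

0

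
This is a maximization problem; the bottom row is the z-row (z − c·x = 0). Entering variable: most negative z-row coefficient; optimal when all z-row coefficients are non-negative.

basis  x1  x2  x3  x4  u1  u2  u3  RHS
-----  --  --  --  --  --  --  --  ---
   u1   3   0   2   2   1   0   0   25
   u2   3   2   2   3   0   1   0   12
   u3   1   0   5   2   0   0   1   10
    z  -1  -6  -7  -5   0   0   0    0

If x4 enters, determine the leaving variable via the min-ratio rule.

Column x4 entries and ratios — u1: 25/2 = 25/2; u2: 12/3 = 4; u3: 10/2 = 5.
Smallest ratio is 4 in the row of u2, so u2 leaves.

u2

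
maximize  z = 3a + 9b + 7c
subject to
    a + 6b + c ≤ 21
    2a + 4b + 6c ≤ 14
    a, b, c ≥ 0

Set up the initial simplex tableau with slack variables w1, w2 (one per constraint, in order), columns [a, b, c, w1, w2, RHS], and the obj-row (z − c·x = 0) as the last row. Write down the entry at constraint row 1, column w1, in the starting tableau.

Slack w1 belongs to constraint 1; its column is the unit vector e_1, so the entry in row 1 is 1.

1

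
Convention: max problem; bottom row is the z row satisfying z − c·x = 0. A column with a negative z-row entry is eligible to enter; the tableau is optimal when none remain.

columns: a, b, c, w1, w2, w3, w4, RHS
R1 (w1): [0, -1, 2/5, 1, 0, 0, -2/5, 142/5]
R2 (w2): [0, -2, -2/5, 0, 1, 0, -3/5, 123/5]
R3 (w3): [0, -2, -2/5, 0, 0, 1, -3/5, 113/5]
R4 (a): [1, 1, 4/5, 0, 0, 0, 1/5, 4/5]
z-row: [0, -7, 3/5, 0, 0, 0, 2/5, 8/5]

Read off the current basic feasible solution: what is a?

a is basic (row 4); its value is the RHS of that row, 4/5.

4/5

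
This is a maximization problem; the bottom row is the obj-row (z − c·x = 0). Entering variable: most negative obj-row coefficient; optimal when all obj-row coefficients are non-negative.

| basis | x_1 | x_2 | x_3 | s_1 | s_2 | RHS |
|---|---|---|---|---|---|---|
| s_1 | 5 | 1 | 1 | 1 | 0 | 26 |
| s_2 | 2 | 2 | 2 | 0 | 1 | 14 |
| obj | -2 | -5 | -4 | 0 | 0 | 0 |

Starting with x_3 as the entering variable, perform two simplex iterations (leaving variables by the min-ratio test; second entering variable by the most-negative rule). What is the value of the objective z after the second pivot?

35

Ratio test on column x_3 — row 1: 26/1 = 26; row 2: 14/2 = 7. Minimum is 7 at row 2 (s_2 leaves); pivot element 2.
Pivot on row 2; the obj-row RHS becomes 0 − (-4)·7 = 28.
Next entering variable (most negative obj-row entry -1): x_2.
Ratio test on column x_2 — row 1: entry 0 ≤ 0; row 2: 7/1 = 7. Minimum is 7 at row 2 (x_3 leaves); pivot element 1.
After the second pivot the obj-row RHS is 28 − (-1)·7 = 35.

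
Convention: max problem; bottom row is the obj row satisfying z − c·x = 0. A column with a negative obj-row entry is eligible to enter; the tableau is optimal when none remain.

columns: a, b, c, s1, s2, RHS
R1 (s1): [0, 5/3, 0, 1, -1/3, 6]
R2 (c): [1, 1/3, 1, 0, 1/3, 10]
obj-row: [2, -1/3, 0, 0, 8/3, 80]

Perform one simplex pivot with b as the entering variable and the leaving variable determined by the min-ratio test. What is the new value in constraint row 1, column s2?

Ratio test on column b — row 1: 6/(5/3) = 18/5; row 2: 10/(1/3) = 30. Minimum is 18/5 at row 1 (s1 leaves); pivot element 5/3.
Divide row 1 by 5/3; eliminate column b from the other rows.
In the new row 1, the s2 entry is the old entry divided by the pivot: (-1/3)/(5/3) = -1/5.

-1/5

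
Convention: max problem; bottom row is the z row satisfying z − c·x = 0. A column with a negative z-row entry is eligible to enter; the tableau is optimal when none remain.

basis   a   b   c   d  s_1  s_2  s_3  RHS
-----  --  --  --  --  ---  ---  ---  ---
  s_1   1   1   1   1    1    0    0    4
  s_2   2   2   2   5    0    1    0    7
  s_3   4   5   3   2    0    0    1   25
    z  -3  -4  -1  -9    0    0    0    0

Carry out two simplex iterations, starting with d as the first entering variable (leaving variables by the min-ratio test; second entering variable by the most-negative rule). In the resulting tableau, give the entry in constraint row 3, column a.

Ratio test on column d — row 1: 4/1 = 4; row 2: 7/5 = 7/5; row 3: 25/2 = 25/2. Minimum is 7/5 at row 2 (s_2 leaves); pivot element 5.
Divide row 2 by 5; eliminate column d from the other rows.
Second iteration: most negative z-row entry is -2/5 in column b, so b enters.
Ratio test on column b — row 1: (13/5)/(3/5) = 13/3; row 2: (7/5)/(2/5) = 7/2; row 3: (111/5)/(21/5) = 37/7. Minimum is 7/2 at row 2 (d leaves); pivot element 2/5.
Divide row 2 by 2/5; eliminate column b from the other rows.
After both pivots, the entry at constraint row 3, column a is -1.

-1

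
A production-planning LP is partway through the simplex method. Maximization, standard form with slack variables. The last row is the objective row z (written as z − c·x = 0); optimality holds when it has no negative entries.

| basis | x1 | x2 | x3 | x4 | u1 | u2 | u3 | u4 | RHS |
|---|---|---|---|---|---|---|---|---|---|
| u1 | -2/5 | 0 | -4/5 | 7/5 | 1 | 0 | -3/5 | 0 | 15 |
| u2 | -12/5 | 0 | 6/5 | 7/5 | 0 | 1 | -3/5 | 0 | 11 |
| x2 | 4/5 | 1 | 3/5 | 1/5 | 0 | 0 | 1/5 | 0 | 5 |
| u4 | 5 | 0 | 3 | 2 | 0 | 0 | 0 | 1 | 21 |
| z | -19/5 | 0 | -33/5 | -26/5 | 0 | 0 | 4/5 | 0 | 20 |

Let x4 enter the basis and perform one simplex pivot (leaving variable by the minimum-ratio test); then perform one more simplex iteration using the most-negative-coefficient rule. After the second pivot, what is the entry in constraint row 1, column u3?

Ratio test on column x4 — row 1: 15/(7/5) = 75/7; row 2: 11/(7/5) = 55/7; row 3: 5/(1/5) = 25; row 4: 21/2 = 21/2. Minimum is 55/7 at row 2 (u2 leaves); pivot element 7/5.
Divide row 2 by 7/5; eliminate column x4 from the other rows.
Second iteration: most negative z-row entry is -89/7 in column x1, so x1 enters.
Ratio test on column x1 — row 1: 4/2 = 2; row 2: entry -12/7 ≤ 0; row 3: (24/7)/(8/7) = 3; row 4: (37/7)/(59/7) = 37/59. Minimum is 37/59 at row 4 (u4 leaves); pivot element 59/7.
Divide row 4 by 59/7; eliminate column x1 from the other rows.
After both pivots, the entry at constraint row 1, column u3 is -12/59.

-12/59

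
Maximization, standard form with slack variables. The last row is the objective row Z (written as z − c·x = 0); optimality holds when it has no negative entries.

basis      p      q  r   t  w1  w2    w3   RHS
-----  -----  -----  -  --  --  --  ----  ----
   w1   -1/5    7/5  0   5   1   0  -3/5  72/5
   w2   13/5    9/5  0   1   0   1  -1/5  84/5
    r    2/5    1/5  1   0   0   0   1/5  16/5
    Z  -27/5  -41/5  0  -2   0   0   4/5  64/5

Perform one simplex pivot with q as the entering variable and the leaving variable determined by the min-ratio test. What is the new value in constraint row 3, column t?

Ratio test on column q — row 1: (72/5)/(7/5) = 72/7; row 2: (84/5)/(9/5) = 28/3; row 3: (16/5)/(1/5) = 16. Minimum is 28/3 at row 2 (w2 leaves); pivot element 9/5.
Divide row 2 by 9/5; eliminate column q from the other rows.
Row 3 update in column t: 0 − (1/5)·(5/9) = -1/9.

-1/9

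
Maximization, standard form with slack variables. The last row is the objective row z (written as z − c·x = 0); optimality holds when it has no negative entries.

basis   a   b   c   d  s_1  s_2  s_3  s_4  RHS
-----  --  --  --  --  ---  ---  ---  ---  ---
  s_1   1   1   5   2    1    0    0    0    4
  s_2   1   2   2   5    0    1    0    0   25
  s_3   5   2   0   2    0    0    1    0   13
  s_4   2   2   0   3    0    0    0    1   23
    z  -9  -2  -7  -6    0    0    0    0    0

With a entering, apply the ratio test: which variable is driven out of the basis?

Column a entries and ratios — s_1: 4/1 = 4; s_2: 25/1 = 25; s_3: 13/5 = 13/5; s_4: 23/2 = 23/2.
Smallest ratio is 13/5 in the row of s_3, so s_3 leaves.

s_3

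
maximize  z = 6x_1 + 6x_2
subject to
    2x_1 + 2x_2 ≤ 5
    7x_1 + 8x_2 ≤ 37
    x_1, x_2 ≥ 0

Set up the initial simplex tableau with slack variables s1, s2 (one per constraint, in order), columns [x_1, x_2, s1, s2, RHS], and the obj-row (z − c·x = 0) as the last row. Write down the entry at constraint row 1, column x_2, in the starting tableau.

2

Constraint 1 has coefficient 2 on x_2.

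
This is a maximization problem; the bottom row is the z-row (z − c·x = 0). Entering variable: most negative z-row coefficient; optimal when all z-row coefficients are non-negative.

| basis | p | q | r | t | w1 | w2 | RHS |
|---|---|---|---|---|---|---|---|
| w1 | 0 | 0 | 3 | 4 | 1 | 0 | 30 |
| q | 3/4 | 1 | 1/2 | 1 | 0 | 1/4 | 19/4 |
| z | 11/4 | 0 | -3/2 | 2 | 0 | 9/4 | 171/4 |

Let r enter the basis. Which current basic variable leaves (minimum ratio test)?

q

Column r entries and ratios — w1: 30/3 = 10; q: (19/4)/(1/2) = 19/2.
Smallest ratio is 19/2 in the row of q, so q leaves.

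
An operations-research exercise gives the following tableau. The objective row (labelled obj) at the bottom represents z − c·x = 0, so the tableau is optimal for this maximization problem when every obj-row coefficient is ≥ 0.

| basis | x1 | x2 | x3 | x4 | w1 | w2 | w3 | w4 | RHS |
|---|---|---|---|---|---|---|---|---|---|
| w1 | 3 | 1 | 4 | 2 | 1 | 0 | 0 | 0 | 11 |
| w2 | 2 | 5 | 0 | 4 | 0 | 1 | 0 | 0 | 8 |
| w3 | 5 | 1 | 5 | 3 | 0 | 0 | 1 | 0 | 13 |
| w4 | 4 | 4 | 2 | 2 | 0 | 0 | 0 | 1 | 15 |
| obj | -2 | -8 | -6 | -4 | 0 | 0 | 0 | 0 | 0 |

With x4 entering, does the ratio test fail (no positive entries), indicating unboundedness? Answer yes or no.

Column x4 has positive entries in row(s) 1, 2, 3, 4, so the ratio test bounds it — not unbounded.

no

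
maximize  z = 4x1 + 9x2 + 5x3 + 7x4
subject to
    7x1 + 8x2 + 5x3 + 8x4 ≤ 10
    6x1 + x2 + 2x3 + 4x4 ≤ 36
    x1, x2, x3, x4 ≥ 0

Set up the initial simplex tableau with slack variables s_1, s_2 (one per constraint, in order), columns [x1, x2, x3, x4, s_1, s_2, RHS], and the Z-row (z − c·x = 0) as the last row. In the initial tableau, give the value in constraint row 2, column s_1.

Slack s_1 belongs to constraint 1; its column is the unit vector e_1, so the entry in row 2 is 0.

0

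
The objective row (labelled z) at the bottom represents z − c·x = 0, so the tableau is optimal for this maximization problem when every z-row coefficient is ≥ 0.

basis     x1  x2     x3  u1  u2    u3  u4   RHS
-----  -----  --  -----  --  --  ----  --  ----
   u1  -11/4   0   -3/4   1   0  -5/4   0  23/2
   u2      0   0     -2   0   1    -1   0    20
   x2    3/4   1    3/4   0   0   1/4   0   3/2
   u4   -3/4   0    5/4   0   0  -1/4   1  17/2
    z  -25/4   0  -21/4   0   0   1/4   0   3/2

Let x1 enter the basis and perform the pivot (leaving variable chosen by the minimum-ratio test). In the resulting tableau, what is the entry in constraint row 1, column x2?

11/3

Ratio test on column x1 — row 1: entry -11/4 ≤ 0; row 2: entry 0 ≤ 0; row 3: (3/2)/(3/4) = 2; row 4: entry -3/4 ≤ 0. Minimum is 2 at row 3 (x2 leaves); pivot element 3/4.
Divide row 3 by 3/4; eliminate column x1 from the other rows.
Row 1 update in column x2: 0 − (-11/4)·(4/3) = 11/3.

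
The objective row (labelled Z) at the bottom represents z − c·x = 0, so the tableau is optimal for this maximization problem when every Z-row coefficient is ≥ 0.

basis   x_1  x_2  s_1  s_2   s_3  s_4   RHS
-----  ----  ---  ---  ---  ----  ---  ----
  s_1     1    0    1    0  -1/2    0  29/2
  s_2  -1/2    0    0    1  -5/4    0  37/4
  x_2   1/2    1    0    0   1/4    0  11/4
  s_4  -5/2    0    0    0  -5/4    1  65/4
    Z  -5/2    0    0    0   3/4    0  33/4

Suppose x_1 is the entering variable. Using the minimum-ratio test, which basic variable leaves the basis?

x_2

Column x_1 entries and ratios — s_1: (29/2)/1 = 29/2; s_2: -1/2 ≤ 0, skip; x_2: (11/4)/(1/2) = 11/2; s_4: -5/2 ≤ 0, skip.
Smallest ratio is 11/2 in the row of x_2, so x_2 leaves.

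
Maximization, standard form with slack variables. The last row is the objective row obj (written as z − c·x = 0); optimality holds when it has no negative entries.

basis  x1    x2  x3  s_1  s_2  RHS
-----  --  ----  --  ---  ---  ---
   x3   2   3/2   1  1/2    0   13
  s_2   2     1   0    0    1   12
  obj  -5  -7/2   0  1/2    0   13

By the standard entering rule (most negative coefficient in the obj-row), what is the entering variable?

x1

Negative obj-row entries: x1: -5, x2: -7/2.
The most negative is -5 in column x1, so x1 enters.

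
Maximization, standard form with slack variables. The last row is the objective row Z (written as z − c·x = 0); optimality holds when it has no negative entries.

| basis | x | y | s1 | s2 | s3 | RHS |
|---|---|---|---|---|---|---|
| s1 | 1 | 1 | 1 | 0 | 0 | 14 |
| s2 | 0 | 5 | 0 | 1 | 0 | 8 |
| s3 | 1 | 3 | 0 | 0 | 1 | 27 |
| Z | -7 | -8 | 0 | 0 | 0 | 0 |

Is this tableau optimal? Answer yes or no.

The Z-row has a negative entry -8 in column y, so it is not optimal.

no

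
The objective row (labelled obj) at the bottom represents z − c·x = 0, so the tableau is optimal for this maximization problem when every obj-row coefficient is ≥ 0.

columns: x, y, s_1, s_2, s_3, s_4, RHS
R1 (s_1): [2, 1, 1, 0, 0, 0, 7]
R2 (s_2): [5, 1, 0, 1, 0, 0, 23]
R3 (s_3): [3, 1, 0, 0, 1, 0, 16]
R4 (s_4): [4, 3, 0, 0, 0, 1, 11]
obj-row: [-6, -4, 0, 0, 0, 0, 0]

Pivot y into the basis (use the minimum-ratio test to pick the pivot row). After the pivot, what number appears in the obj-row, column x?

Ratio test on column y — row 1: 7/1 = 7; row 2: 23/1 = 23; row 3: 16/1 = 16; row 4: 11/3 = 11/3. Minimum is 11/3 at row 4 (s_4 leaves); pivot element 3.
Divide row 4 by 3; eliminate column y from the other rows.
obj-row update in column x: -6 − (-4)·(4/3) = -2/3.

-2/3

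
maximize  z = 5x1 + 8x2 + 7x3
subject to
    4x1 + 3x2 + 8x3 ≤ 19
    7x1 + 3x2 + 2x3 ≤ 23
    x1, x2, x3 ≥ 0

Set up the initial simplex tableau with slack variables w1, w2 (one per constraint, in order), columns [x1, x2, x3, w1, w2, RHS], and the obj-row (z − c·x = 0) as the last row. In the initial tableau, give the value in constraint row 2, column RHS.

The RHS of constraint 2 is b_2 = 23.

23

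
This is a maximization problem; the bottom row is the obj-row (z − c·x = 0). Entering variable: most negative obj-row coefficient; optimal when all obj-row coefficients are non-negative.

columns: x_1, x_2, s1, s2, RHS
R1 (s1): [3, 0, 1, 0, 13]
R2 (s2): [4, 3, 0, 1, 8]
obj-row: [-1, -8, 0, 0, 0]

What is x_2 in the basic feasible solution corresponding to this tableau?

0

x_2 is not in the basis, so in the current basic feasible solution x_2 = 0.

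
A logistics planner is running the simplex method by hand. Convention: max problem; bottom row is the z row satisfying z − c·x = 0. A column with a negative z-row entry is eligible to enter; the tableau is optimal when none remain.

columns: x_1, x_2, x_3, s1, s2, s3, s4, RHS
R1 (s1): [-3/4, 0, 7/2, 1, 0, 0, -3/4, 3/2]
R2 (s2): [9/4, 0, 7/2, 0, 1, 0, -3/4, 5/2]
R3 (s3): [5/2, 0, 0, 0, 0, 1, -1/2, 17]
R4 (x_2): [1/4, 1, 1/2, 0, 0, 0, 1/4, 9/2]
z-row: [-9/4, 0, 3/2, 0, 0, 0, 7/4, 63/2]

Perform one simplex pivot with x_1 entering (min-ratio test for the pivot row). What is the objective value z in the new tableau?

34

Ratio test on column x_1 — row 1: entry -3/4 ≤ 0; row 2: (5/2)/(9/4) = 10/9; row 3: 17/(5/2) = 34/5; row 4: (9/2)/(1/4) = 18. Minimum is 10/9 at row 2 (s2 leaves); pivot element 9/4.
Pivot on row 2; the z-row RHS becomes 63/2 − (-9/4)·(10/9) = 34.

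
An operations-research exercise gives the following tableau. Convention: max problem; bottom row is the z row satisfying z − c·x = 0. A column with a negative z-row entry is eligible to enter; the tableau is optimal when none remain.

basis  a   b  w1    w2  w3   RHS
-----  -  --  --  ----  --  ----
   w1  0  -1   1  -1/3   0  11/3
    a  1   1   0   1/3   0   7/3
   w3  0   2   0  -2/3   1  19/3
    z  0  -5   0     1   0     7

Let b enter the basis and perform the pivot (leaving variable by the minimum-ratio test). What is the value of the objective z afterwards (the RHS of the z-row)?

Ratio test on column b — row 1: entry -1 ≤ 0; row 2: (7/3)/1 = 7/3; row 3: (19/3)/2 = 19/6. Minimum is 7/3 at row 2 (a leaves); pivot element 1.
Pivot on row 2; the z-row RHS becomes 7 − (-5)·(7/3) = 56/3.

56/3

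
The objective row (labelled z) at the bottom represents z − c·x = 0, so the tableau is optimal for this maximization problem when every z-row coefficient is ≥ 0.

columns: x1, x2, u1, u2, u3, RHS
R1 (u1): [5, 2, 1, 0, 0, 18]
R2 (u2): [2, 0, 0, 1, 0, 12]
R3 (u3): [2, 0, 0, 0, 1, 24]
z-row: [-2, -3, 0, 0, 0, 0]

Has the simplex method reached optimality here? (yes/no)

The z-row has a negative entry -3 in column x2, so it is not optimal.

no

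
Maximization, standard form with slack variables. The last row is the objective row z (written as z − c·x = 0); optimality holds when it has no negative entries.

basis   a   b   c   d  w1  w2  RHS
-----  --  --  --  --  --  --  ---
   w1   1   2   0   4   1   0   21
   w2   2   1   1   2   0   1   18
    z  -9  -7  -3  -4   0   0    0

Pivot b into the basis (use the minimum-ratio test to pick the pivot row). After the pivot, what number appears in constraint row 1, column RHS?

21/2

Ratio test on column b — row 1: 21/2 = 21/2; row 2: 18/1 = 18. Minimum is 21/2 at row 1 (w1 leaves); pivot element 2.
Divide row 1 by 2; eliminate column b from the other rows.
In the new row 1, the RHS entry is the old entry divided by the pivot: 21/2 = 21/2.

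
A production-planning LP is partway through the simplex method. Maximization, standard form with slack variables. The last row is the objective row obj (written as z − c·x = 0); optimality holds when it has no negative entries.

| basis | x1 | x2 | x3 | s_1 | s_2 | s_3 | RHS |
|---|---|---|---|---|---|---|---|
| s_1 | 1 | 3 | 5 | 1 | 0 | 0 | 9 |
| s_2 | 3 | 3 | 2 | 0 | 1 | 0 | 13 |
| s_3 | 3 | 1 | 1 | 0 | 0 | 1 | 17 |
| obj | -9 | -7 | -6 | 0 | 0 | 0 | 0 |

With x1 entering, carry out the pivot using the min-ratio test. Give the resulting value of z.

39

Ratio test on column x1 — row 1: 9/1 = 9; row 2: 13/3 = 13/3; row 3: 17/3 = 17/3. Minimum is 13/3 at row 2 (s_2 leaves); pivot element 3.
Pivot on row 2; the obj-row RHS becomes 0 − (-9)·(13/3) = 39.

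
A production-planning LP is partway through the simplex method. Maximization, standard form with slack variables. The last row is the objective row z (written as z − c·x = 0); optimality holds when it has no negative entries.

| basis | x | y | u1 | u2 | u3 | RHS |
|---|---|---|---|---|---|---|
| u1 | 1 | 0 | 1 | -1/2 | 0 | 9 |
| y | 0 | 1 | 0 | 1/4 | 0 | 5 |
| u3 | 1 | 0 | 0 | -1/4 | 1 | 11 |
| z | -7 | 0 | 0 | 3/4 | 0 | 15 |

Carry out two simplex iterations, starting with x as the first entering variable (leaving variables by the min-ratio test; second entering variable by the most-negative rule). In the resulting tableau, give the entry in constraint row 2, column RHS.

Ratio test on column x — row 1: 9/1 = 9; row 2: entry 0 ≤ 0; row 3: 11/1 = 11. Minimum is 9 at row 1 (u1 leaves); pivot element 1.
Divide row 1 by 1; eliminate column x from the other rows.
Second iteration: most negative z-row entry is -11/4 in column u2, so u2 enters.
Ratio test on column u2 — row 1: entry -1/2 ≤ 0; row 2: 5/(1/4) = 20; row 3: 2/(1/4) = 8. Minimum is 8 at row 3 (u3 leaves); pivot element 1/4.
Divide row 3 by 1/4; eliminate column u2 from the other rows.
After both pivots, the entry at constraint row 2, column RHS is 3.

3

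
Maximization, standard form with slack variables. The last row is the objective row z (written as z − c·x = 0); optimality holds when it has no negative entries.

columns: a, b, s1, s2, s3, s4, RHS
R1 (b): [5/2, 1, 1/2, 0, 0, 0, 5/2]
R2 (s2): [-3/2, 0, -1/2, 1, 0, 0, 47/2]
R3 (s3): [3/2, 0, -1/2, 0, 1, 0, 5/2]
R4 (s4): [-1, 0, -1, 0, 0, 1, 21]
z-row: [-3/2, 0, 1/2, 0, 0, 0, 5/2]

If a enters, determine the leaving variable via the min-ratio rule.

b

Column a entries and ratios — b: (5/2)/(5/2) = 1; s2: -3/2 ≤ 0, skip; s3: (5/2)/(3/2) = 5/3; s4: -1 ≤ 0, skip.
Smallest ratio is 1 in the row of b, so b leaves.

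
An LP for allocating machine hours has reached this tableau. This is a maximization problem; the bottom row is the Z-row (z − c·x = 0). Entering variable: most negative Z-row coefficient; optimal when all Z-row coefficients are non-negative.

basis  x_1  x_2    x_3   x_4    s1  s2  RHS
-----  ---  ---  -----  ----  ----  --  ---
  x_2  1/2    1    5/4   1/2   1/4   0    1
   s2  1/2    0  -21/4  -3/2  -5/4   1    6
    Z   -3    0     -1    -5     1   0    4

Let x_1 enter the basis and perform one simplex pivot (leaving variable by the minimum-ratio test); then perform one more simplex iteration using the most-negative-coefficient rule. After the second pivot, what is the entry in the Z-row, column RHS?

Ratio test on column x_1 — row 1: 1/(1/2) = 2; row 2: 6/(1/2) = 12. Minimum is 2 at row 1 (x_2 leaves); pivot element 1/2.
Divide row 1 by 1/2; eliminate column x_1 from the other rows.
Second iteration: most negative Z-row entry is -2 in column x_4, so x_4 enters.
Ratio test on column x_4 — row 1: 2/1 = 2; row 2: entry -2 ≤ 0. Minimum is 2 at row 1 (x_1 leaves); pivot element 1.
Divide row 1 by 1; eliminate column x_4 from the other rows.
After both pivots, the entry at the Z-row, column RHS is 14.

14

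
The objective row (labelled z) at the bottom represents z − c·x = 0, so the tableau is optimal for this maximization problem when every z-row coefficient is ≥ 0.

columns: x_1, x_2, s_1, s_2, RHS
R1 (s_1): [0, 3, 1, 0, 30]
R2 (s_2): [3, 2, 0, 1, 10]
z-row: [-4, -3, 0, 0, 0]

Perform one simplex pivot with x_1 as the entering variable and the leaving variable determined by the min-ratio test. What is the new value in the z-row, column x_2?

-1/3

Ratio test on column x_1 — row 1: entry 0 ≤ 0; row 2: 10/3 = 10/3. Minimum is 10/3 at row 2 (s_2 leaves); pivot element 3.
Divide row 2 by 3; eliminate column x_1 from the other rows.
z-row update in column x_2: -3 − (-4)·(2/3) = -1/3.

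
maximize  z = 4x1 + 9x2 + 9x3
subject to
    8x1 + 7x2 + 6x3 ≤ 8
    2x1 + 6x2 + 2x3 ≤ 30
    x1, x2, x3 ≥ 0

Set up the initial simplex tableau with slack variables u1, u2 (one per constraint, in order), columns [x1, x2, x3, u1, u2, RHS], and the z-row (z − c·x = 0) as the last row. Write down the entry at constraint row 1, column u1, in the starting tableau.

1

Slack u1 belongs to constraint 1; its column is the unit vector e_1, so the entry in row 1 is 1.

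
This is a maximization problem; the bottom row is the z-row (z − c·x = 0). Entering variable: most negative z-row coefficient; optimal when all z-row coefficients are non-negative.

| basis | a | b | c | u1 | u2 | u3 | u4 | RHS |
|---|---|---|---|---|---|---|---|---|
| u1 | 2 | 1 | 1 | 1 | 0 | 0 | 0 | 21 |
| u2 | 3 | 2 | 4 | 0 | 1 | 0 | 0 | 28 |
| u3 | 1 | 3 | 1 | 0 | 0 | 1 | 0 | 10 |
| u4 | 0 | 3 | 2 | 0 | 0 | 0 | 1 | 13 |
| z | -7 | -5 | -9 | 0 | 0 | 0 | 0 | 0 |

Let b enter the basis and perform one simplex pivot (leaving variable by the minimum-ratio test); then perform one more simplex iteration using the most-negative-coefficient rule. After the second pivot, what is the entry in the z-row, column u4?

22/3

Ratio test on column b — row 1: 21/1 = 21; row 2: 28/2 = 14; row 3: 10/3 = 10/3; row 4: 13/3 = 13/3. Minimum is 10/3 at row 3 (u3 leaves); pivot element 3.
Divide row 3 by 3; eliminate column b from the other rows.
Second iteration: most negative z-row entry is -22/3 in column c, so c enters.
Ratio test on column c — row 1: (53/3)/(2/3) = 53/2; row 2: (64/3)/(10/3) = 32/5; row 3: (10/3)/(1/3) = 10; row 4: 3/1 = 3. Minimum is 3 at row 4 (u4 leaves); pivot element 1.
Divide row 4 by 1; eliminate column c from the other rows.
After both pivots, the entry at the z-row, column u4 is 22/3.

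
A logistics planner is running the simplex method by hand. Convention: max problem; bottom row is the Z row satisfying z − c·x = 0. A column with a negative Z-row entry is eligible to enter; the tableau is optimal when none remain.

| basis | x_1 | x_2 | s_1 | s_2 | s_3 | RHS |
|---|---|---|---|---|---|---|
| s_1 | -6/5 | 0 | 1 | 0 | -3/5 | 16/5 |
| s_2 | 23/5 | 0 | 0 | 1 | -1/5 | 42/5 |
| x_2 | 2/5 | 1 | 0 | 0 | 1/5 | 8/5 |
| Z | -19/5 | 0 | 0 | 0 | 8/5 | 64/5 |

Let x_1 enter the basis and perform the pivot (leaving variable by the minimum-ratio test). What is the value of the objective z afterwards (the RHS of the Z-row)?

454/23

Ratio test on column x_1 — row 1: entry -6/5 ≤ 0; row 2: (42/5)/(23/5) = 42/23; row 3: (8/5)/(2/5) = 4. Minimum is 42/23 at row 2 (s_2 leaves); pivot element 23/5.
Pivot on row 2; the Z-row RHS becomes 64/5 − (-19/5)·(42/23) = 454/23.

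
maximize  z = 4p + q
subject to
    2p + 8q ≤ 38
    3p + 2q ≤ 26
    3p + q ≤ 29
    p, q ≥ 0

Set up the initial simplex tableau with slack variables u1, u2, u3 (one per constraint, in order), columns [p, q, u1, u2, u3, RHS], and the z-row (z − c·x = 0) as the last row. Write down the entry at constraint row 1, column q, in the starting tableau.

Constraint 1 has coefficient 8 on q.

8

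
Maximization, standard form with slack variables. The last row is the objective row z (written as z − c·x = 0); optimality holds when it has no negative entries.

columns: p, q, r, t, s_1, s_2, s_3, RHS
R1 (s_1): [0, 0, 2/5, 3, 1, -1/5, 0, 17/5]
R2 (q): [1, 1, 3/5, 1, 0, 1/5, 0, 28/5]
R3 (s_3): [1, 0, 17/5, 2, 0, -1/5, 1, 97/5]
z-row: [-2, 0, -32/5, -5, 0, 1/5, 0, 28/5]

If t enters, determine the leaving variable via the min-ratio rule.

Column t entries and ratios — s_1: (17/5)/3 = 17/15; q: (28/5)/1 = 28/5; s_3: (97/5)/2 = 97/10.
Smallest ratio is 17/15 in the row of s_1, so s_1 leaves.

s_1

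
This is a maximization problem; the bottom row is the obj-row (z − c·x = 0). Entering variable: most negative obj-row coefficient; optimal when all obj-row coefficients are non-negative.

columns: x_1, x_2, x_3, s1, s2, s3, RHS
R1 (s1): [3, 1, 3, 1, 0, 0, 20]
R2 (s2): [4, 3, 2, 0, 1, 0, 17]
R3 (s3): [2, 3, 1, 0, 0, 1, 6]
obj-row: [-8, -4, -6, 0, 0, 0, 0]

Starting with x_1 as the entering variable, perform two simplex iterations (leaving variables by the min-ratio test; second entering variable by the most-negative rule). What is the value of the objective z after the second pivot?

Ratio test on column x_1 — row 1: 20/3 = 20/3; row 2: 17/4 = 17/4; row 3: 6/2 = 3. Minimum is 3 at row 3 (s3 leaves); pivot element 2.
Pivot on row 3; the obj-row RHS becomes 0 − (-8)·3 = 24.
Next entering variable (most negative obj-row entry -2): x_3.
Ratio test on column x_3 — row 1: 11/(3/2) = 22/3; row 2: entry 0 ≤ 0; row 3: 3/(1/2) = 6. Minimum is 6 at row 3 (x_1 leaves); pivot element 1/2.
After the second pivot the obj-row RHS is 24 − (-2)·6 = 36.

36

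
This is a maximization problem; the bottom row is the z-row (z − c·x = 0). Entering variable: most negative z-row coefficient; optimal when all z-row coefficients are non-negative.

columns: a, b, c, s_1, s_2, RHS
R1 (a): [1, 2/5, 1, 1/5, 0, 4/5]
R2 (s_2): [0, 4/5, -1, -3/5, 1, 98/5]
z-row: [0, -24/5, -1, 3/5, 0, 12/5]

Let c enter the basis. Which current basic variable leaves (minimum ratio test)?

Column c entries and ratios — a: (4/5)/1 = 4/5; s_2: -1 ≤ 0, skip.
Smallest ratio is 4/5 in the row of a, so a leaves.

a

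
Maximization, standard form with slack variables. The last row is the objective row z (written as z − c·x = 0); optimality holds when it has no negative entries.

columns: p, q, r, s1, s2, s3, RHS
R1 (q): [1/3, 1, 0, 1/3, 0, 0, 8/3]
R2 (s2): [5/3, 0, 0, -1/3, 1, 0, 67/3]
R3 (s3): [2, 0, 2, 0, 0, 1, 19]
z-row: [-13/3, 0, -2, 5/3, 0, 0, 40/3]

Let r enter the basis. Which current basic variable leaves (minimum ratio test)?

Column r entries and ratios — q: 0 ≤ 0, skip; s2: 0 ≤ 0, skip; s3: 19/2 = 19/2.
Smallest ratio is 19/2 in the row of s3, so s3 leaves.

s3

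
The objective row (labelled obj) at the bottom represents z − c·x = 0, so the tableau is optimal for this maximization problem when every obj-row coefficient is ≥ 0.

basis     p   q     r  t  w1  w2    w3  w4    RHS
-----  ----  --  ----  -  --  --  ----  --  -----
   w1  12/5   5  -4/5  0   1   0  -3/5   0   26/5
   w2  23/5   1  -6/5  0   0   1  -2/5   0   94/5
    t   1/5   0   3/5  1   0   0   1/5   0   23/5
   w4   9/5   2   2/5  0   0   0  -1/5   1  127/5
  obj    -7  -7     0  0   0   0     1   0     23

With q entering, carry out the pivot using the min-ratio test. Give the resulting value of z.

Ratio test on column q — row 1: (26/5)/5 = 26/25; row 2: (94/5)/1 = 94/5; row 3: entry 0 ≤ 0; row 4: (127/5)/2 = 127/10. Minimum is 26/25 at row 1 (w1 leaves); pivot element 5.
Pivot on row 1; the obj-row RHS becomes 23 − (-7)·(26/25) = 757/25.

757/25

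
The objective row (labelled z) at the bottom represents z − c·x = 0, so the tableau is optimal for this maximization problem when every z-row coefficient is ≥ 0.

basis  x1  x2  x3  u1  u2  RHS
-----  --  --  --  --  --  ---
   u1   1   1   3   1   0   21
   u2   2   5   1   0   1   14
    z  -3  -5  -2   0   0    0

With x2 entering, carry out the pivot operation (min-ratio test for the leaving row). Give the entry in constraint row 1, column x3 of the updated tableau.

Ratio test on column x2 — row 1: 21/1 = 21; row 2: 14/5 = 14/5. Minimum is 14/5 at row 2 (u2 leaves); pivot element 5.
Divide row 2 by 5; eliminate column x2 from the other rows.
Row 1 update in column x3: 3 − 1·(1/5) = 14/5.

14/5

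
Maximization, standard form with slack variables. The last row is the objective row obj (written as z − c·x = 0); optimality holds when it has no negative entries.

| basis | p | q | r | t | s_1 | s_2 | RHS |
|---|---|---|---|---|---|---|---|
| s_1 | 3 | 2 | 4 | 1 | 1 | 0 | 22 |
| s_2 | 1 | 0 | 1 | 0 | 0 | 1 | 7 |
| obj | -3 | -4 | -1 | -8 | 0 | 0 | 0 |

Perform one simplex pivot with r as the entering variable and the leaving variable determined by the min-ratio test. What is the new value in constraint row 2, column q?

Ratio test on column r — row 1: 22/4 = 11/2; row 2: 7/1 = 7. Minimum is 11/2 at row 1 (s_1 leaves); pivot element 4.
Divide row 1 by 4; eliminate column r from the other rows.
Row 2 update in column q: 0 − 1·(1/2) = -1/2.

-1/2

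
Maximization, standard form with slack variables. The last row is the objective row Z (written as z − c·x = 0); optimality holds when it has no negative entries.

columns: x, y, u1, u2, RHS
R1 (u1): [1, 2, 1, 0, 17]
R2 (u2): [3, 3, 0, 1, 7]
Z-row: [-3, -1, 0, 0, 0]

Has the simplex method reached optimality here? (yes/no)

The Z-row has a negative entry -3 in column x, so it is not optimal.

no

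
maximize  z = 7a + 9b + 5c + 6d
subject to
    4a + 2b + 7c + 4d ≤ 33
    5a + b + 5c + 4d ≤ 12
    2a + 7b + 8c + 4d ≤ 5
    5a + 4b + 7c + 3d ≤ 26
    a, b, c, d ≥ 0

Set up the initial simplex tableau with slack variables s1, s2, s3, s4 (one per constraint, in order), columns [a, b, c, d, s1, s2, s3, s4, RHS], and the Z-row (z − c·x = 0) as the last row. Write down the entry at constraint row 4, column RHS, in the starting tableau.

26

The RHS of constraint 4 is b_4 = 26.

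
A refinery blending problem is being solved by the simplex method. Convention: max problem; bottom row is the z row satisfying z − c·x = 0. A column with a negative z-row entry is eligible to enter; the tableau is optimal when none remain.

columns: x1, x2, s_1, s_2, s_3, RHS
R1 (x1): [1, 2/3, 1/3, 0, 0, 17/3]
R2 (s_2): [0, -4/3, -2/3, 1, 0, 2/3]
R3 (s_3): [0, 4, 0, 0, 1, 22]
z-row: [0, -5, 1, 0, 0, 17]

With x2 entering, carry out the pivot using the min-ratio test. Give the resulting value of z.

Ratio test on column x2 — row 1: (17/3)/(2/3) = 17/2; row 2: entry -4/3 ≤ 0; row 3: 22/4 = 11/2. Minimum is 11/2 at row 3 (s_3 leaves); pivot element 4.
Pivot on row 3; the z-row RHS becomes 17 − (-5)·(11/2) = 89/2.

89/2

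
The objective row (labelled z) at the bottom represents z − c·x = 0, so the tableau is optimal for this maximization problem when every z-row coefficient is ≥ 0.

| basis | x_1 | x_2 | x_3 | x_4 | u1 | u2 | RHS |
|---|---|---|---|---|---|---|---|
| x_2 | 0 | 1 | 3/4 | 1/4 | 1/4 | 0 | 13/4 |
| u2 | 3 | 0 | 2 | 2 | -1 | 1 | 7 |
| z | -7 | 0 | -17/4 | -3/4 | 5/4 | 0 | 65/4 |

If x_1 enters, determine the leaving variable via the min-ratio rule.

u2

Column x_1 entries and ratios — x_2: 0 ≤ 0, skip; u2: 7/3 = 7/3.
Smallest ratio is 7/3 in the row of u2, so u2 leaves.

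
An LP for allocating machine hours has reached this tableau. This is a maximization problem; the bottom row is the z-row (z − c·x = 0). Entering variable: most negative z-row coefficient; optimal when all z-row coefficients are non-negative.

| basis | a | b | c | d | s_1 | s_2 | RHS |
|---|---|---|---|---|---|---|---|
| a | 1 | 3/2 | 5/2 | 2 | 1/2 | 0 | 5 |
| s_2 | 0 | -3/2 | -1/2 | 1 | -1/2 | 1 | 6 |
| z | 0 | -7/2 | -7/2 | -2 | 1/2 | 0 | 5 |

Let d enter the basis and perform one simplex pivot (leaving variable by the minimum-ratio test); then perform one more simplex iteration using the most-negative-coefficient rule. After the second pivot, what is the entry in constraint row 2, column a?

Ratio test on column d — row 1: 5/2 = 5/2; row 2: 6/1 = 6. Minimum is 5/2 at row 1 (a leaves); pivot element 2.
Divide row 1 by 2; eliminate column d from the other rows.
Second iteration: most negative z-row entry is -2 in column b, so b enters.
Ratio test on column b — row 1: (5/2)/(3/4) = 10/3; row 2: entry -9/4 ≤ 0. Minimum is 10/3 at row 1 (d leaves); pivot element 3/4.
Divide row 1 by 3/4; eliminate column b from the other rows.
After both pivots, the entry at constraint row 2, column a is 1.

1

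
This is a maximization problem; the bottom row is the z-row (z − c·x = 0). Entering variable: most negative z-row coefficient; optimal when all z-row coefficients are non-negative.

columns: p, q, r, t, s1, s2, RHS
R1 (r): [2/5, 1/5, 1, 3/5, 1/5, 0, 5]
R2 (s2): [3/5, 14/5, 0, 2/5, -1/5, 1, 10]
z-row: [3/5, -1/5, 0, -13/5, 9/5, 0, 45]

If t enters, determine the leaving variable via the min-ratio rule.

r

Column t entries and ratios — r: 5/(3/5) = 25/3; s2: 10/(2/5) = 25.
Smallest ratio is 25/3 in the row of r, so r leaves.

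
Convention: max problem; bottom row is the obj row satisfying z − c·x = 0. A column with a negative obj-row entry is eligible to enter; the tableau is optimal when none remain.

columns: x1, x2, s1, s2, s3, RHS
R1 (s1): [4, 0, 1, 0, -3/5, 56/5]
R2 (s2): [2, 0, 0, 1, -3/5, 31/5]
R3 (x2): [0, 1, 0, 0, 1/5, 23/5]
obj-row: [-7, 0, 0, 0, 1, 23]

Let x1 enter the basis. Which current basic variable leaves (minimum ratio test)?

Column x1 entries and ratios — s1: (56/5)/4 = 14/5; s2: (31/5)/2 = 31/10; x2: 0 ≤ 0, skip.
Smallest ratio is 14/5 in the row of s1, so s1 leaves.

s1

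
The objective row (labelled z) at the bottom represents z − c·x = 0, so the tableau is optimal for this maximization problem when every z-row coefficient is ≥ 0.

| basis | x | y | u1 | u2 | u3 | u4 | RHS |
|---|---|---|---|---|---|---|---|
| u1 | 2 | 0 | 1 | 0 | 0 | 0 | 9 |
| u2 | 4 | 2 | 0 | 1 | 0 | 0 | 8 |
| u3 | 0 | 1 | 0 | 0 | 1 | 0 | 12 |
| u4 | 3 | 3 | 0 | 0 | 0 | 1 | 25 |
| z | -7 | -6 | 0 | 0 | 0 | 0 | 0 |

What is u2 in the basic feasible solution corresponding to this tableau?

8

u2 is basic (row 2); its value is the RHS of that row, 8.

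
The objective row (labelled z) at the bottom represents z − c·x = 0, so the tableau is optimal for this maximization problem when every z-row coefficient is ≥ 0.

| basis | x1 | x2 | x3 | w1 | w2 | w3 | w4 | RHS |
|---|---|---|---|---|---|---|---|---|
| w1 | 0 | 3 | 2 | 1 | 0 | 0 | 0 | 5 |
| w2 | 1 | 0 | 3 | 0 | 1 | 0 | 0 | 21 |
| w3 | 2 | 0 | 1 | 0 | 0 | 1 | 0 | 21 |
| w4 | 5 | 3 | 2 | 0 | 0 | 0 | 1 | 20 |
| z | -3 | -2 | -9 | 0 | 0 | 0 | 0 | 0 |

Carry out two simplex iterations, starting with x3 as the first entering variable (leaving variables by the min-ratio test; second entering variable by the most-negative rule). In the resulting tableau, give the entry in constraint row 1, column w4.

0

Ratio test on column x3 — row 1: 5/2 = 5/2; row 2: 21/3 = 7; row 3: 21/1 = 21; row 4: 20/2 = 10. Minimum is 5/2 at row 1 (w1 leaves); pivot element 2.
Divide row 1 by 2; eliminate column x3 from the other rows.
Second iteration: most negative z-row entry is -3 in column x1, so x1 enters.
Ratio test on column x1 — row 1: entry 0 ≤ 0; row 2: (27/2)/1 = 27/2; row 3: (37/2)/2 = 37/4; row 4: 15/5 = 3. Minimum is 3 at row 4 (w4 leaves); pivot element 5.
Divide row 4 by 5; eliminate column x1 from the other rows.
After both pivots, the entry at constraint row 1, column w4 is 0.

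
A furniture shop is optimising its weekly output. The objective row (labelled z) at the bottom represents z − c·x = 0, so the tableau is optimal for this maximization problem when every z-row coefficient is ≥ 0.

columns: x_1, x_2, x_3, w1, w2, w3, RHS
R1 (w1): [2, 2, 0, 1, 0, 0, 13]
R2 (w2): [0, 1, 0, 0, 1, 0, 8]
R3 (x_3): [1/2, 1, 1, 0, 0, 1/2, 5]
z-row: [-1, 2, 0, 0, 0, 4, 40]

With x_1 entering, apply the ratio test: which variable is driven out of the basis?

w1

Column x_1 entries and ratios — w1: 13/2 = 13/2; w2: 0 ≤ 0, skip; x_3: 5/(1/2) = 10.
Smallest ratio is 13/2 in the row of w1, so w1 leaves.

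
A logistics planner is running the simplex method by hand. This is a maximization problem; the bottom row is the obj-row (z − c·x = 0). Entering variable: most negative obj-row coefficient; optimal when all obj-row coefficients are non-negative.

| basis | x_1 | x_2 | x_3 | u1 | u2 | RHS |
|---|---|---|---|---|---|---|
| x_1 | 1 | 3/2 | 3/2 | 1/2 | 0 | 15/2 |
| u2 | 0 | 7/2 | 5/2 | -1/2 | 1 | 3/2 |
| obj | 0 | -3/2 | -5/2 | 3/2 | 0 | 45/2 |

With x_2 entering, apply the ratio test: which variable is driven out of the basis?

u2

Column x_2 entries and ratios — x_1: (15/2)/(3/2) = 5; u2: (3/2)/(7/2) = 3/7.
Smallest ratio is 3/7 in the row of u2, so u2 leaves.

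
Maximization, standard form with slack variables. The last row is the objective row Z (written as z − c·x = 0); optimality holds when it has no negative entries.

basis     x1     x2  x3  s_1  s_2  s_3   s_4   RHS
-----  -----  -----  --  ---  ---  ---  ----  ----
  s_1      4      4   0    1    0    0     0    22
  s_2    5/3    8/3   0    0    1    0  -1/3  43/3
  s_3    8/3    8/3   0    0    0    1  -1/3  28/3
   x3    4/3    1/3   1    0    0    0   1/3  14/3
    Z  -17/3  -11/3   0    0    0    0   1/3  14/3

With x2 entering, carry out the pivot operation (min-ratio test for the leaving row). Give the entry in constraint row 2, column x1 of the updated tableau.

-1

Ratio test on column x2 — row 1: 22/4 = 11/2; row 2: (43/3)/(8/3) = 43/8; row 3: (28/3)/(8/3) = 7/2; row 4: (14/3)/(1/3) = 14. Minimum is 7/2 at row 3 (s_3 leaves); pivot element 8/3.
Divide row 3 by 8/3; eliminate column x2 from the other rows.
Row 2 update in column x1: 5/3 − (8/3)·1 = -1.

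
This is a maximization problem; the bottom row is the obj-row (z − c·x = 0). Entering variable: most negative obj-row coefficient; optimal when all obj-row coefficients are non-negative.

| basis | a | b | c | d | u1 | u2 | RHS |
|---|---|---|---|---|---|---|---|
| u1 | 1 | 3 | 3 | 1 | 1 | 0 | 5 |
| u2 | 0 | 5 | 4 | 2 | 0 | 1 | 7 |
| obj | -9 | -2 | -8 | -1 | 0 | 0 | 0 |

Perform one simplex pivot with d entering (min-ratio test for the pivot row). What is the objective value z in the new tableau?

Ratio test on column d — row 1: 5/1 = 5; row 2: 7/2 = 7/2. Minimum is 7/2 at row 2 (u2 leaves); pivot element 2.
Pivot on row 2; the obj-row RHS becomes 0 − (-1)·(7/2) = 7/2.

7/2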